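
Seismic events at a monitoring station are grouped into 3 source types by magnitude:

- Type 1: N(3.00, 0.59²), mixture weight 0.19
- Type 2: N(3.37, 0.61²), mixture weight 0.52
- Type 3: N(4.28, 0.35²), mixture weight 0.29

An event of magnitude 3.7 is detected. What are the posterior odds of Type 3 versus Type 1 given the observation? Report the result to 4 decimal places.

Only the two components matter; the odds are (P(Z=i) f_i(x)) / (P(Z=j) f_j(x)).
Normal densities:
  L_1 = (1/(0.59·√(2π)))·exp(−(3.7−3.00)²/(2·0.59²)) = 0.676173·exp(-0.70382) = 0.334497
  L_2 = (1/(0.61·√(2π)))·exp(−(3.7−3.37)²/(2·0.61²)) = 0.654004·exp(-0.14633) = 0.564975
  L_3 = (1/(0.35·√(2π)))·exp(−(3.7−4.28)²/(2·0.35²)) = 1.139835·exp(-1.37306) = 0.288755
Odds = (0.29/0.19) × (0.288755/0.334497) = 1.52632 × 0.86325 ≈ 1.3176

1.3176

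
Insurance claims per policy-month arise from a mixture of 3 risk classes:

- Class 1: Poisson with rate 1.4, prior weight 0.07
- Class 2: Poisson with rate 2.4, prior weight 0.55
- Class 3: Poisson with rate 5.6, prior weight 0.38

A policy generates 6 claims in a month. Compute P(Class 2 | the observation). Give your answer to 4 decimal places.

0.1799

By Bayes' theorem, P(k | x) = π_k f_k(x) / Σ_j π_j f_j(x).
Component likelihoods at x = 6 claims:
  L_1 = 0.00257883
  L_2 = 0.0240784
  L_3 = 0.158397
Unnormalised posteriors:
  π_1·L_1 = 0.07 × 0.00257883 = 0.000180518
  π_2·L_2 = 0.55 × 0.0240784 = 0.0132431
  π_3·L_3 = 0.38 × 0.158397 = 0.0601908
Evidence: 0.000180518 + 0.0132431 + 0.0601908 = 0.0736145
P(Class 2 | 6 claims) = 0.0132431 / 0.0736145 ≈ 0.1799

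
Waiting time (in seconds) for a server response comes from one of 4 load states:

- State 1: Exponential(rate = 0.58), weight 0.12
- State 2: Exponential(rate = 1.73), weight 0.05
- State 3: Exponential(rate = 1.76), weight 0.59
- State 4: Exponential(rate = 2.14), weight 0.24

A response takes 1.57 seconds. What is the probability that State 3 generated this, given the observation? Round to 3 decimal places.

Apply Bayes' rule: the posterior for each component is proportional to its prior times its likelihood at x.
Component likelihoods at x = 1.57 seconds:
  L_1 = 0.58·e^(−0.58·1.57) = 0.58·e^(−0.9106) = 0.233324
  L_2 = 1.73·e^(−1.73·1.57) = 1.73·e^(−2.7161) = 0.114409
  L_3 = 1.76·e^(−1.76·1.57) = 1.76·e^(−2.7632) = 0.111038
  L_4 = 2.14·e^(−2.14·1.57) = 2.14·e^(−3.3598) = 0.0743483
Prior × likelihood for each component:
  w_1·L_1 = 0.12 × 0.233324 = 0.0279989
  w_2·L_2 = 0.05 × 0.114409 = 0.00572043
  w_3·L_3 = 0.59 × 0.111038 = 0.0655122
  w_4·L_4 = 0.24 × 0.0743483 = 0.0178436
Sum: 0.0279989 + 0.00572043 + 0.0655122 + 0.0178436 = 0.117075
P(State 3 | data) = 0.0655122 / 0.117075 ≈ 0.560

0.560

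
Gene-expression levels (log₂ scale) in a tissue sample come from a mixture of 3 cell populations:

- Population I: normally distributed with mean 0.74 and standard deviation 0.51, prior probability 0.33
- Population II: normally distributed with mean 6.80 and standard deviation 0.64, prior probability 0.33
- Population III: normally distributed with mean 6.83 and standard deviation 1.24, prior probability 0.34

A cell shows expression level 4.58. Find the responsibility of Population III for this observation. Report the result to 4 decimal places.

By Bayes' theorem, P(k | x) = P(Z=k) f_k(x) / Σ_j P(Z=j) f_j(x).
Normal densities:
  L_I = 3.82666e-13
  L_II = 0.00152043
  L_III = 0.0620209
Prior × likelihood for each component:
  P(Z=I)·L_I = 0.33 × 3.82666e-13 = 1.2628e-13
  P(Z=II)·L_II = 0.33 × 0.00152043 = 0.000501741
  P(Z=III)·L_III = 0.34 × 0.0620209 = 0.0210871
Marginal: 1.2628e-13 + 0.000501741 + 0.0210871 = 0.0215888
So the posterior for Population III is 0.0210871 / 0.0215888 ≈ 0.9768.

0.9768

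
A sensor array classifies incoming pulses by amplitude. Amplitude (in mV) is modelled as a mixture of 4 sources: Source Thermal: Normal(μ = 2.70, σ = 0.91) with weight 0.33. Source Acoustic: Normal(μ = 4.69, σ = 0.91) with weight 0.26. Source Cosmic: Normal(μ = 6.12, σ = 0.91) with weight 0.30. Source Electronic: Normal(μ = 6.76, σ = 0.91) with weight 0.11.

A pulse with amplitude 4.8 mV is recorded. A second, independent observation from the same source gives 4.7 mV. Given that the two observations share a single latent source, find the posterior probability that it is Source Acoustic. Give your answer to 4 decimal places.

Apply Bayes' rule: the posterior for each component is proportional to its prior times its likelihood at x.
Since both observations come from the same component, the likelihood for component k is f_k(x₁)·f_k(x₂).
  p_Thermal = [(1/(0.91·√(2π)))·exp(−(4.8−2.70)²/(2·0.91²)) = 0.438398·exp(-2.66272) = 0.0305818] × [0.0391719] = 0.00119795
  p_Acoustic = [(1/(0.91·√(2π)))·exp(−(4.8−4.69)²/(2·0.91²)) = 0.438398·exp(-0.00731) = 0.435207] × [0.438372] = 0.190782
  p_Cosmic = [(1/(0.91·√(2π)))·exp(−(4.8−6.12)²/(2·0.91²)) = 0.438398·exp(-1.05205) = 0.153098] × [0.129754] = 0.0198651
  p_Electronic = [(1/(0.91·√(2π)))·exp(−(4.8−6.76)²/(2·0.91²)) = 0.438398·exp(-2.31953) = 0.0431034] × [0.0338141] = 0.0014575
Weight by the priors:
  w_Thermal·p_Thermal = 0.33 × 0.00119795 = 0.000395323
  w_Acoustic·p_Acoustic = 0.26 × 0.190782 = 0.0496034
  w_Cosmic·p_Cosmic = 0.30 × 0.0198651 = 0.00595954
  w_Electronic·p_Electronic = 0.11 × 0.0014575 = 0.000160325
Evidence: 0.000395323 + 0.0496034 + 0.00595954 + 0.000160325 = 0.0561186
P(Source Acoustic | x₁, x₂) = 0.0496034 / 0.0561186 ≈ 0.8839

0.8839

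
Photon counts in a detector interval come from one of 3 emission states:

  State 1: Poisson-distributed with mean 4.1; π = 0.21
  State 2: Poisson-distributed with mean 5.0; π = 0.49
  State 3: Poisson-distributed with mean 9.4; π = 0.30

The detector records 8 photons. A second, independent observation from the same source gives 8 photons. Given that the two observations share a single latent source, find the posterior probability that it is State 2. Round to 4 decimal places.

By Bayes' theorem, P(k | x) = w_k f_k(x) / Σ_j w_j f_j(x).
Since both observations come from the same component, the likelihood for component k is f_k(x₁)·f_k(x₂).
  L_1 = [e^(−4.1)·4.1^8/8! = 0.0328203] × [0.0328203] = 0.00107717
  L_2 = [e^(−5.0)·5.0^8/8! = 0.065278] × [0.065278] = 0.00426122
  L_3 = [e^(−9.4)·9.4^8/8! = 0.125065] × [0.125065] = 0.0156411
Weight by the priors:
  w_1·L_1 = 0.21 × 0.00107717 = 0.000226207
  w_2·L_2 = 0.49 × 0.00426122 = 0.002088
  w_3·L_3 = 0.30 × 0.0156411 = 0.00469234
Denominator: 0.000226207 + 0.002088 + 0.00469234 = 0.00700655
Responsibility of State 2: 0.002088 / 0.00700655 ≈ 0.2980

0.2980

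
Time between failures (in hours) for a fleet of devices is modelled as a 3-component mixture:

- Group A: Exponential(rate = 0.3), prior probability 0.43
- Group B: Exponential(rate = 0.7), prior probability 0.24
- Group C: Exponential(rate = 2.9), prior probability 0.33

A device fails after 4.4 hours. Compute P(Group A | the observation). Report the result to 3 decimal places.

Apply Bayes' rule: the posterior for each component is proportional to its prior times its likelihood at x.
Exponential densities:
  p_A = 0.3·e^(−0.3·4.4) = 0.3·e^(−1.3200) = 0.0801406
  p_B = 0.7·e^(−0.7·4.4) = 0.7·e^(−3.0800) = 0.0321715
  p_C = 2.9·e^(−2.9·4.4) = 2.9·e^(−12.7600) = 8.33298e-06
Multiply by the mixture weights:
  w_A·p_A = 0.43 × 0.0801406 = 0.0344605
  w_B·p_B = 0.24 × 0.0321715 = 0.00772116
  w_C·p_C = 0.33 × 8.33298e-06 = 2.74988e-06
Marginal: 0.0344605 + 0.00772116 + 2.74988e-06 = 0.0421844
So the posterior for Group A is 0.0344605 / 0.0421844 ≈ 0.817.

0.817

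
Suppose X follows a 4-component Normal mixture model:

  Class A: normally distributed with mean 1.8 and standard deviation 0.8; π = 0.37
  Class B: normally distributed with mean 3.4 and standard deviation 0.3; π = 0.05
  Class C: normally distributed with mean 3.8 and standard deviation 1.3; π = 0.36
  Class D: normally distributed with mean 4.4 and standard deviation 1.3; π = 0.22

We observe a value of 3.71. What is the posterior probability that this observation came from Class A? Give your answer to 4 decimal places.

0.0488

By Bayes' theorem, P(k | x) = π_k f_k(x) / Σ_j π_j f_j(x).
Normal densities:
  f_A = (1/(0.8·√(2π)))·exp(−(3.71−1.8)²/(2·0.8²)) = 0.498678·exp(-2.85008) = 0.0288434
  f_B = (1/(0.3·√(2π)))·exp(−(3.71−3.4)²/(2·0.3²)) = 1.329808·exp(-0.53389) = 0.779693
  f_C = (1/(1.3·√(2π)))·exp(−(3.71−3.8)²/(2·1.3²)) = 0.306879·exp(-0.00240) = 0.306144
  f_D = (1/(1.3·√(2π)))·exp(−(3.71−4.4)²/(2·1.3²)) = 0.306879·exp(-0.14086) = 0.266559
Weight by the priors:
  π_A·f_A = 0.37 × 0.0288434 = 0.0106721
  π_B·f_B = 0.05 × 0.779693 = 0.0389847
  π_C·f_C = 0.36 × 0.306144 = 0.110212
  π_D·f_D = 0.22 × 0.266559 = 0.0586429
Sum: 0.0106721 + 0.0389847 + 0.110212 + 0.0586429 = 0.218512
Responsibility of Class A: 0.0106721 / 0.218512 ≈ 0.0488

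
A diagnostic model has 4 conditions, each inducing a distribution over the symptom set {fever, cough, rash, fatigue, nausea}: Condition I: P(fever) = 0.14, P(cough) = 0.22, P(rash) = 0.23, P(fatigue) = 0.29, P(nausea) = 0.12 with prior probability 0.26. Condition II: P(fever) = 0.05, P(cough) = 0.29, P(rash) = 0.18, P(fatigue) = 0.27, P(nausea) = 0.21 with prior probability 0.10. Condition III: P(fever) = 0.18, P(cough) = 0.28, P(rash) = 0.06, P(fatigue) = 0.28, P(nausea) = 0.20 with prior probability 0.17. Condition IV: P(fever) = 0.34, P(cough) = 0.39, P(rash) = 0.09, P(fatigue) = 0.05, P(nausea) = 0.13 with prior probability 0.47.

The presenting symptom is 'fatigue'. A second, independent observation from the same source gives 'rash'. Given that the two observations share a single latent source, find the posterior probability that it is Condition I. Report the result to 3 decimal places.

P(component k | x) = w_k·f_k(x) / marginal(x), where marginal(x) = Σ_j w_j·f_j(x).
Since both observations come from the same component, the likelihood for component k is f_k(x₁)·f_k(x₂).
  p_I = [0.29] × [0.23] = 0.0667
  p_II = [0.27] × [0.18] = 0.0486
  p_III = [0.28] × [0.06] = 0.0168
  p_IV = [0.05] × [0.09] = 0.0045
Multiply by the mixture weights:
  w_I·p_I = 0.26 × 0.0667 = 0.017342
  w_II·p_II = 0.10 × 0.0486 = 0.00486
  w_III·p_III = 0.17 × 0.0168 = 0.002856
  w_IV·p_IV = 0.47 × 0.0045 = 0.002115
Marginal: 0.017342 + 0.00486 + 0.002856 + 0.002115 = 0.027173
So the posterior for Condition I is 0.017342 / 0.027173 ≈ 0.638.

0.638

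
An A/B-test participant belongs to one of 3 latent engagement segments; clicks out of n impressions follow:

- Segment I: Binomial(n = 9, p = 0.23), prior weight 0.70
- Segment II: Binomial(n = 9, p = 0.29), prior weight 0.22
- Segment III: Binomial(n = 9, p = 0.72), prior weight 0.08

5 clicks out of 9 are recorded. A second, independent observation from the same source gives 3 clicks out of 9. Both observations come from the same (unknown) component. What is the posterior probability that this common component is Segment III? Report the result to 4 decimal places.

Apply Bayes' rule: the posterior for each component is proportional to its prior times its likelihood at x.
Since both observations come from the same component, the likelihood for component k is f_k(x₁)·f_k(x₂).
  f_I = [C(9,5)·0.23^5·0.77^4 = 126·0.000643634·0.35153 = 0.0285084] × [0.213014] = 0.00607267
  f_II = [C(9,5)·0.29^5·0.71^4 = 126·0.00205111·0.254117 = 0.0656741] × [0.262436] = 0.0172352
  f_III = [C(9,5)·0.72^5·0.28^4 = 126·0.193492·0.00614656 = 0.149853] × [0.0151086] = 0.00226407
Multiply by the mixture weights:
  P(Z=I)·f_I = 0.70 × 0.00607267 = 0.00425087
  P(Z=II)·f_II = 0.22 × 0.0172352 = 0.00379175
  P(Z=III)·f_III = 0.08 × 0.00226407 = 0.000181126
Sum: 0.00425087 + 0.00379175 + 0.000181126 = 0.00822375
P(Segment III | x) = 0.000181126 / 0.00822375 ≈ 0.0220

0.0220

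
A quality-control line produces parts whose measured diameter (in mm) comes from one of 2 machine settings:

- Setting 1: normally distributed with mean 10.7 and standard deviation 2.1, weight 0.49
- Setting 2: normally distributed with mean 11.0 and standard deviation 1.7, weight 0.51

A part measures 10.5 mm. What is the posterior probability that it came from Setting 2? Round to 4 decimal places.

0.5529

Apply Bayes' rule: the posterior for each component is proportional to its prior times its likelihood at x.
Normal densities:
  L_1 = (1/(2.1·√(2π)))·exp(−(10.5−10.7)²/(2·2.1²)) = 0.189973·exp(-0.00454) = 0.189113
  L_2 = (1/(1.7·√(2π)))·exp(−(10.5−11.0)²/(2·1.7²)) = 0.234672·exp(-0.04325) = 0.224738
Weight by the priors:
  P(Z=1)·L_1 = 0.49 × 0.189113 = 0.0926653
  P(Z=2)·L_2 = 0.51 × 0.224738 = 0.114616
Sum: 0.0926653 + 0.114616 = 0.207282
Responsibility of Setting 2: 0.114616 / 0.207282 ≈ 0.5529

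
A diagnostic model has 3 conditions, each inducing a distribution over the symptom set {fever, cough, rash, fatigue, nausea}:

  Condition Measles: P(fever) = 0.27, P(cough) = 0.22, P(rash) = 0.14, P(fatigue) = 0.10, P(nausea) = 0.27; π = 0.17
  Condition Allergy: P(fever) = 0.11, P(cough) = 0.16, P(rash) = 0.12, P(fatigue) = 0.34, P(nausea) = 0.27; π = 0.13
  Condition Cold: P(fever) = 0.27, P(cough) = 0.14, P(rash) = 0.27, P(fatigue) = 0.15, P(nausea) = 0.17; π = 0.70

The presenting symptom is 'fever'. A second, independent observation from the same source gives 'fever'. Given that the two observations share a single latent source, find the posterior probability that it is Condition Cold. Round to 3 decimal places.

By Bayes' theorem, P(k | x) = π_k f_k(x) / Σ_j π_j f_j(x).
Since both observations come from the same component, the likelihood for component k is f_k(x₁)·f_k(x₂).
  p_Measles = [0.27] × [0.27] = 0.0729
  p_Allergy = [0.11] × [0.11] = 0.0121
  p_Cold = [0.27] × [0.27] = 0.0729
Unnormalised posteriors:
  π_Measles·p_Measles = 0.17 × 0.0729 = 0.012393
  π_Allergy·p_Allergy = 0.13 × 0.0121 = 0.001573
  π_Cold·p_Cold = 0.70 × 0.0729 = 0.05103
Sum: 0.012393 + 0.001573 + 0.05103 = 0.064996
P(Condition Cold | data) ≈ 0.785

0.785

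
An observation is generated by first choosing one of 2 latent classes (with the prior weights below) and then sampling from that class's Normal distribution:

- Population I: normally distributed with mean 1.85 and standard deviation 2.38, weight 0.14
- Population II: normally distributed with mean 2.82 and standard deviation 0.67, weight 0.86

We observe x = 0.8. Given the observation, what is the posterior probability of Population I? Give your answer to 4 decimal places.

Apply Bayes' rule: the posterior for each component is proportional to its prior times its likelihood at x.
Evaluate each component's likelihood at the observed value:
  L_I = (1/(2.38·√(2π)))·exp(−(0.8−1.85)²/(2·2.38²)) = 0.167623·exp(-0.09732) = 0.152079
  L_II = (1/(0.67·√(2π)))·exp(−(0.8−2.82)²/(2·0.67²)) = 0.595436·exp(-4.54489) = 0.00632435
Unnormalised posteriors:
  w_I·L_I = 0.14 × 0.152079 = 0.021291
  w_II·L_II = 0.86 × 0.00632435 = 0.00543894
Evidence: 0.021291 + 0.00543894 = 0.02673
P(Population I | 0.8) = 0.021291 / 0.02673 ≈ 0.7965

0.7965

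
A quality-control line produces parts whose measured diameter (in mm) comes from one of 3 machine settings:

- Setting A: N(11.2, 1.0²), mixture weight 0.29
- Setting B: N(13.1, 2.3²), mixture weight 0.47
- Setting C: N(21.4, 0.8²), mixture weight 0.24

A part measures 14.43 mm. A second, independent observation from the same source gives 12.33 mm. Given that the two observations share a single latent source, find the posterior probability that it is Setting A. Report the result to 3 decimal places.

0.012

The responsibility of component k is P(Z=k) f_k(x) divided by Σ_j P(Z=j) f_j(x).
Since both observations come from the same component, the likelihood for component k is f_k(x₁)·f_k(x₂).
  p_A = [0.00216488] × [0.210686] = 0.00045611
  p_B = [0.146748] × [0.164] = 0.0240667
  p_C = [1.63939e-17] × [6.10873e-29] = 1.00146e-45
Multiply by the mixture weights:
  P(Z=A)·p_A = 0.29 × 0.00045611 = 0.000132272
  P(Z=B)·p_B = 0.47 × 0.0240667 = 0.0113113
  P(Z=C)·p_C = 0.24 × 1.00146e-45 = 2.4035e-46
Evidence: 0.000132272 + 0.0113113 + 2.4035e-46 = 0.0114436
Responsibility of Setting A: 0.000132272 / 0.0114436 ≈ 0.012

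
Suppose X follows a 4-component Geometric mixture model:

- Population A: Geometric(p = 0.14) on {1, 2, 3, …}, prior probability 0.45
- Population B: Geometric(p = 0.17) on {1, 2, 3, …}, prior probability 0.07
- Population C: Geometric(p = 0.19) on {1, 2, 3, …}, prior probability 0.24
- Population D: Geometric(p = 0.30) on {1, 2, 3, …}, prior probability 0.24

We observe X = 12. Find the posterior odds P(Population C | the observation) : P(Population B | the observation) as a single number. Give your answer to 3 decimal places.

2.930

Since P(k|x) ∝ π_k f_k(x), the posterior odds are π_i f_i(x) / (π_j f_j(x)).
Component likelihoods at x = 12:
  f_A = 0.14·(1−0.14)^11 = 0.14·0.190319 = 0.0266447
  f_B = 0.17·(1−0.17)^11 = 0.17·0.128783 = 0.0218931
  f_C = 0.19·(1−0.19)^11 = 0.19·0.0984771 = 0.0187106
  f_D = 0.30·(1−0.30)^11 = 0.30·0.0197733 = 0.00593198
Odds = (0.24/0.07) × (0.0187106/0.0218931) = 3.42857 × 0.854635 ≈ 2.930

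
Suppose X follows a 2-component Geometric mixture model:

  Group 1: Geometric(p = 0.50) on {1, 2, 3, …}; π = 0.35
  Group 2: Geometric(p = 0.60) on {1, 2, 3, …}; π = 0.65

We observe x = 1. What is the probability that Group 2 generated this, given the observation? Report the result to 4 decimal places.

P(component k | x) = π_k·f_k(x) / marginal(x), where marginal(x) = Σ_j π_j·f_j(x).
Evaluate each component's likelihood at the observed value:
  L_1 = 0.50·(1−0.50)^0 = 0.50·1 = 0.5
  L_2 = 0.60·(1−0.60)^0 = 0.60·1 = 0.6
Weight by the priors:
  π_1·L_1 = 0.35 × 0.5 = 0.175
  π_2·L_2 = 0.65 × 0.6 = 0.39
Sum: 0.175 + 0.39 = 0.565
So the posterior for Group 2 is 0.39 / 0.565 ≈ 0.6903.

0.6903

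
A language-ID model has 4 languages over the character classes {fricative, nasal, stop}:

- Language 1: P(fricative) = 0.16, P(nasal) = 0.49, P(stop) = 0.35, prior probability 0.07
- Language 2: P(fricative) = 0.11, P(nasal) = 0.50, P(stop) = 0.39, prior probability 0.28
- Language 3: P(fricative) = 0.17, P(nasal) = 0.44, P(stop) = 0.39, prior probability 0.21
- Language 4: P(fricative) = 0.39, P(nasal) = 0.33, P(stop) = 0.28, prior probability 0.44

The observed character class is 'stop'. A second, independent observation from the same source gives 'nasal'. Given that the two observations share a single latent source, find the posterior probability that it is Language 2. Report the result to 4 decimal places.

0.3810

Posterior ∝ prior × likelihood, so P(k | x) ∝ w_k f_k(x); normalise over all components.
Since both observations come from the same component, the likelihood for component k is f_k(x₁)·f_k(x₂).
  f_1 = [P(stop | comp) = 0.35] × [0.49] = 0.1715
  f_2 = [P(stop | comp) = 0.39] × [0.5] = 0.195
  f_3 = [P(stop | comp) = 0.39] × [0.44] = 0.1716
  f_4 = [P(stop | comp) = 0.28] × [0.33] = 0.0924
Multiply by the mixture weights:
  w_1·f_1 = 0.07 × 0.1715 = 0.012005
  w_2·f_2 = 0.28 × 0.195 = 0.0546
  w_3·f_3 = 0.21 × 0.1716 = 0.036036
  w_4·f_4 = 0.44 × 0.0924 = 0.040656
Denominator: 0.012005 + 0.0546 + 0.036036 + 0.040656 = 0.143297
So the posterior for Language 2 is 0.0546 / 0.143297 ≈ 0.3810.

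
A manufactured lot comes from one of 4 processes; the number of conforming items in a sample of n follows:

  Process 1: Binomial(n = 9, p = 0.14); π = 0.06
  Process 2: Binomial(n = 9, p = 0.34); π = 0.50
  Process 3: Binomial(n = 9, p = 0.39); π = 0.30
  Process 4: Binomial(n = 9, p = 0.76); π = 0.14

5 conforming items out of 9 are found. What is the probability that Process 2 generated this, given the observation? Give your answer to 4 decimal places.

By Bayes' theorem, P(k | x) = π_k f_k(x) / Σ_j π_j f_j(x).
Evaluate each component's likelihood at the observed value:
  f_1 = 0.00370685
  f_2 = 0.108628
  f_3 = 0.157403
  f_4 = 0.105995
Unnormalised posteriors:
  π_1·f_1 = 0.06 × 0.00370685 = 0.000222411
  π_2·f_2 = 0.50 × 0.108628 = 0.0543139
  π_3·f_3 = 0.30 × 0.157403 = 0.0472209
  π_4·f_4 = 0.14 × 0.105995 = 0.0148392
Normaliser: 0.000222411 + 0.0543139 + 0.0472209 + 0.0148392 = 0.116596
P(Process 2 | 5 conforming items out of 9) = 0.0543139 / 0.116596 ≈ 0.4658

0.4658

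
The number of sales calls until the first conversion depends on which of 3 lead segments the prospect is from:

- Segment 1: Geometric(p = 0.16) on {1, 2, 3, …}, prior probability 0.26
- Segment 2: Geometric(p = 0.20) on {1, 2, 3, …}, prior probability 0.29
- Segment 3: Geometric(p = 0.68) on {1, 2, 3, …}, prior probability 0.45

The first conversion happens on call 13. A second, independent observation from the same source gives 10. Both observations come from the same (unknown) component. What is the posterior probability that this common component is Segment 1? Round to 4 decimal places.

0.6152

By Bayes' theorem, P(k | x) = π_k f_k(x) / Σ_j π_j f_j(x).
Since both observations come from the same component, the likelihood for component k is f_k(x₁)·f_k(x₂).
  p_1 = [0.16·(1−0.16)^12 = 0.16·0.12341 = 0.0197456] × [0.0333145] = 0.000657817
  p_2 = [0.20·(1−0.20)^12 = 0.20·0.0687195 = 0.0137439] × [0.0268435] = 0.000368935
  p_3 = [0.68·(1−0.68)^12 = 0.68·1.15292e-06 = 7.83987e-07] × [2.39254e-05] = 1.87572e-11
Unnormalised posteriors:
  π_1·p_1 = 0.26 × 0.000657817 = 0.000171032
  π_2·p_2 = 0.29 × 0.000368935 = 0.000106991
  π_3·p_3 = 0.45 × 1.87572e-11 = 8.44073e-12
Evidence: 0.000171032 + 0.000106991 + 8.44073e-12 = 0.000278023
P(Segment 1 | x₁,x₂) ≈ 0.6152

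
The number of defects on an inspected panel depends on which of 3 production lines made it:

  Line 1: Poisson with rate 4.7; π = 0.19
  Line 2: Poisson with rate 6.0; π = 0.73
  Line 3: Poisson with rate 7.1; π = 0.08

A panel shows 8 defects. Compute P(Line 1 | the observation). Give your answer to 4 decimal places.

0.1061

Posterior ∝ prior × likelihood, so P(k | x) ∝ w_k f_k(x); normalise over all components.
Evaluate each component's likelihood at the observed value:
  L_1 = 0.0537129
  L_2 = 0.103258
  L_3 = 0.132146
Weight by the priors:
  w_1·L_1 = 0.19 × 0.0537129 = 0.0102054
  w_2·L_2 = 0.73 × 0.103258 = 0.0753781
  w_3·L_3 = 0.08 × 0.132146 = 0.0105717
Denominator: 0.0102054 + 0.0753781 + 0.0105717 = 0.0961553
P(Line 1 | data) = 0.0102054 / 0.0961553 ≈ 0.1061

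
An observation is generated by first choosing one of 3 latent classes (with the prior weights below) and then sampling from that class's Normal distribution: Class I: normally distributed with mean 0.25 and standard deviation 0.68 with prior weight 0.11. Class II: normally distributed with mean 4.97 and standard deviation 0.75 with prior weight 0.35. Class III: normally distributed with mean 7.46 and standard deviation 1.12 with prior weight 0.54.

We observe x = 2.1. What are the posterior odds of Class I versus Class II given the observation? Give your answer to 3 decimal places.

Since P(k|x) ∝ w_k f_k(x), the posterior odds are w_i f_i(x) / (w_j f_j(x)).
Evaluate each component's likelihood at the observed value:
  L_I = 0.0144932
  L_II = 0.000351625
  L_III = 3.78752e-06
Posterior odds = (w_I·L_I) / (w_II·L_II) = (0.11·0.0144932) / (0.35·0.000351625) = 0.00159425 / 0.000123069 ≈ 12.954

12.954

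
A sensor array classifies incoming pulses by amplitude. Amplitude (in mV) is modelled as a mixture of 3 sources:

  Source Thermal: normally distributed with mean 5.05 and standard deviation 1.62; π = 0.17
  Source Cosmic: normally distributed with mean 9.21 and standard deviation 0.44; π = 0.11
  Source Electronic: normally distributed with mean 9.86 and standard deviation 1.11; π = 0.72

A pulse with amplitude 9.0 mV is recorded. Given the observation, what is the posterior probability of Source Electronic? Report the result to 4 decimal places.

0.6777

The responsibility of component k is π_k f_k(x) divided by Σ_j π_j f_j(x).
Evaluate each component's likelihood at the observed value:
  f_Thermal = (1/(1.62·√(2π)))·exp(−(9.0−5.05)²/(2·1.62²)) = 0.246261·exp(-2.97258) = 0.0126014
  f_Cosmic = (1/(0.44·√(2π)))·exp(−(9.0−9.21)²/(2·0.44²)) = 0.906687·exp(-0.11389) = 0.809084
  f_Electronic = (1/(1.11·√(2π)))·exp(−(9.0−9.86)²/(2·1.11²)) = 0.359407·exp(-0.30014) = 0.266219
Multiply by the mixture weights:
  π_Thermal·f_Thermal = 0.17 × 0.0126014 = 0.00214223
  π_Cosmic·f_Cosmic = 0.11 × 0.809084 = 0.0889992
  π_Electronic·f_Electronic = 0.72 × 0.266219 = 0.191678
Marginal: 0.00214223 + 0.0889992 + 0.191678 = 0.282819
P(Source Electronic | the observation) = 0.191678 / 0.282819 ≈ 0.6777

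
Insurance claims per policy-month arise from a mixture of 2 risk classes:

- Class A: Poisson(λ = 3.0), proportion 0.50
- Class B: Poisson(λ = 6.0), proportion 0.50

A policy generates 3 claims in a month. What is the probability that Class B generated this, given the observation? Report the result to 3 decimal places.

Apply Bayes' rule: the posterior for each component is proportional to its prior times its likelihood at x.
Evaluate each component's likelihood at the observed value:
  f_A = e^(−3.0)·3.0^3/3! = 0.224042
  f_B = e^(−6.0)·6.0^3/3! = 0.0892351
Unnormalised posteriors:
  π_A·f_A = 0.50 × 0.224042 = 0.112021
  π_B·f_B = 0.50 × 0.0892351 = 0.0446175
Sum: 0.112021 + 0.0446175 = 0.156638
So the posterior for Class B is 0.0446175 / 0.156638 ≈ 0.285.

0.285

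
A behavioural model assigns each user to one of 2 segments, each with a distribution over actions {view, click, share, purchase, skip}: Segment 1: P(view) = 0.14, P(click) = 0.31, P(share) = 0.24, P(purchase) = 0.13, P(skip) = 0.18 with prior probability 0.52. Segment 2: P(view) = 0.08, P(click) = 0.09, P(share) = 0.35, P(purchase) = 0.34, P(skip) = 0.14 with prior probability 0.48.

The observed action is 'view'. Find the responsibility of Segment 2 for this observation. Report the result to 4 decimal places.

The responsibility of component k is π_k f_k(x) divided by Σ_j π_j f_j(x).
Evaluate each component's likelihood at the observed value:
  p_1 = 0.14
  p_2 = 0.08
Multiply by the mixture weights:
  π_1·p_1 = 0.52 × 0.14 = 0.0728
  π_2·p_2 = 0.48 × 0.08 = 0.0384
Marginal: 0.0728 + 0.0384 = 0.1112
Responsibility of Segment 2: 0.0384 / 0.1112 ≈ 0.3453

0.3453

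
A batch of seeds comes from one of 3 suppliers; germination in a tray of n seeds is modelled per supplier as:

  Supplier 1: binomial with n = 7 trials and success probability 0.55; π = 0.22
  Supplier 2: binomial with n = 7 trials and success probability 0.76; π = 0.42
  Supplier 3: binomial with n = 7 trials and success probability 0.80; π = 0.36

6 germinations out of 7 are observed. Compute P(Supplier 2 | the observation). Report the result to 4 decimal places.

0.4733

Apply Bayes' rule: the posterior for each component is proportional to its prior times its likelihood at x.
Component likelihoods at x = 6 germinations out of 7:
  f_1 = C(7,6)·0.55^6·0.45^1 = 7·0.0276806·0.45 = 0.087194
  f_2 = C(7,6)·0.76^6·0.24^1 = 7·0.1927·0.24 = 0.323736
  f_3 = C(7,6)·0.80^6·0.20^1 = 7·0.262144·0.2 = 0.367002
Multiply by the mixture weights:
  P(Z=1)·f_1 = 0.22 × 0.087194 = 0.0191827
  P(Z=2)·f_2 = 0.42 × 0.323736 = 0.135969
  P(Z=3)·f_3 = 0.36 × 0.367002 = 0.132121
Marginal: 0.0191827 + 0.135969 + 0.132121 = 0.287272
P(Supplier 2 | data) ≈ 0.4733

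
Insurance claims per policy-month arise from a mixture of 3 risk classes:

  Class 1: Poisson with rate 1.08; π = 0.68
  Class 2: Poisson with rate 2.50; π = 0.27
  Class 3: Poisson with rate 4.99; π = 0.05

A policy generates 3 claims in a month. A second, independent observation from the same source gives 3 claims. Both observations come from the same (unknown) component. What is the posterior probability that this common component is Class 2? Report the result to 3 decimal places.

0.735

Posterior ∝ prior × likelihood, so P(k | x) ∝ π_k f_k(x); normalise over all components.
Since both observations come from the same component, the likelihood for component k is f_k(x₁)·f_k(x₂).
  L_1 = [0.0712988] × [0.0712988] = 0.00508351
  L_2 = [0.213763] × [0.213763] = 0.0456946
  L_3 = [0.140936] × [0.140936] = 0.0198629
Multiply by the mixture weights:
  π_1·L_1 = 0.68 × 0.00508351 = 0.00345679
  π_2·L_2 = 0.27 × 0.0456946 = 0.0123375
  π_3·L_3 = 0.05 × 0.0198629 = 0.000993143
Evidence: 0.00345679 + 0.0123375 + 0.000993143 = 0.0167875
Responsibility of Class 2: 0.0123375 / 0.0167875 ≈ 0.735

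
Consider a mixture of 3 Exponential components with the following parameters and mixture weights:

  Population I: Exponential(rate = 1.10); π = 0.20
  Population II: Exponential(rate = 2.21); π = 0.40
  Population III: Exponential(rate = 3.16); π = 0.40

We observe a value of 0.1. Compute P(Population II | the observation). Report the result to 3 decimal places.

0.388

Apply Bayes' rule: the posterior for each component is proportional to its prior times its likelihood at x.
Exponential densities:
  p_I = 1.10·e^(−1.10·0.1) = 1.10·e^(−0.1100) = 0.985418
  p_II = 2.21·e^(−2.21·0.1) = 2.21·e^(−0.2210) = 1.77179
  p_III = 3.16·e^(−3.16·0.1) = 3.16·e^(−0.3160) = 2.30383
Unnormalised posteriors:
  π_I·p_I = 0.20 × 0.985418 = 0.197084
  π_II·p_II = 0.40 × 1.77179 = 0.708718
  π_III·p_III = 0.40 × 2.30383 = 0.921531
Evidence: 0.197084 + 0.708718 + 0.921531 = 1.82733
So the posterior for Population II is 0.708718 / 1.82733 ≈ 0.388.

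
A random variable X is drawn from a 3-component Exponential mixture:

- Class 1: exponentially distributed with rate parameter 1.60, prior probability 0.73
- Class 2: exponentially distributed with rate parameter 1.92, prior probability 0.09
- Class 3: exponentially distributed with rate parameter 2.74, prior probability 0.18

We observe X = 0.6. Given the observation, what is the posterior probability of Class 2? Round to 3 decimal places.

0.091

P(component k | x) = w_k·f_k(x) / marginal(x), where marginal(x) = Σ_j w_j·f_j(x).
Evaluate each component's likelihood at the observed value:
  L_1 = 0.612629
  L_2 = 0.606728
  L_3 = 0.529384
Unnormalised posteriors:
  w_1·L_1 = 0.73 × 0.612629 = 0.447219
  w_2·L_2 = 0.09 × 0.606728 = 0.0546055
  w_3·L_3 = 0.18 × 0.529384 = 0.095289
Marginal: 0.447219 + 0.0546055 + 0.095289 = 0.597113
Responsibility of Class 2: 0.0546055 / 0.597113 ≈ 0.091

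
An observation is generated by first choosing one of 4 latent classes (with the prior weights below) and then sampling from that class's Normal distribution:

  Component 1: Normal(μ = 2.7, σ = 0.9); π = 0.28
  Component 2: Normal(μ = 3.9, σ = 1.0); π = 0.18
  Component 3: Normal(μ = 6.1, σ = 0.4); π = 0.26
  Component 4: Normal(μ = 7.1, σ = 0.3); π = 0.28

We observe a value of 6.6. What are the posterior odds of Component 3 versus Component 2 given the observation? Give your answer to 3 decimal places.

Only the two components matter; the odds are (w_i f_i(x)) / (w_j f_j(x)).
Evaluate each component's likelihood at the observed value:
  f_1 = (1/(0.9·√(2π)))·exp(−(6.6−2.7)²/(2·0.9²)) = 0.443269·exp(-9.38889) = 3.70787e-05
  f_2 = (1/(1.0·√(2π)))·exp(−(6.6−3.9)²/(2·1.0²)) = 0.398942·exp(-3.64500) = 0.0104209
  f_3 = (1/(0.4·√(2π)))·exp(−(6.6−6.1)²/(2·0.4²)) = 0.997356·exp(-0.78125) = 0.456623
  f_4 = (1/(0.3·√(2π)))·exp(−(6.6−7.1)²/(2·0.3²)) = 1.329808·exp(-1.38889) = 0.33159
Odds = (0.26/0.18) × (0.456623/0.0104209) = 1.44444 × 43.8178 ≈ 63.292

63.292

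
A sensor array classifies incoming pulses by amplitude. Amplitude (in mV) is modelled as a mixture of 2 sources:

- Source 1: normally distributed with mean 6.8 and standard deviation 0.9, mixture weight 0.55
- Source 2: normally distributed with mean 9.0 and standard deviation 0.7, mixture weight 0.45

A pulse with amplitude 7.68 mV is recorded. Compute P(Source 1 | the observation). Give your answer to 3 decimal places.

By Bayes' theorem, P(k | x) = w_k f_k(x) / Σ_j w_j f_j(x).
Evaluate each component's likelihood at the observed value:
  p_1 = (1/(0.9·√(2π)))·exp(−(7.68−6.8)²/(2·0.9²)) = 0.443269·exp(-0.47802) = 0.27483
  p_2 = (1/(0.7·√(2π)))·exp(−(7.68−9.0)²/(2·0.7²)) = 0.569918·exp(-1.77796) = 0.0963062
Multiply by the mixture weights:
  w_1·p_1 = 0.55 × 0.27483 = 0.151156
  w_2·p_2 = 0.45 × 0.0963062 = 0.0433378
Sum: 0.151156 + 0.0433378 = 0.194494
P(Source 1 | data) = 0.151156 / 0.194494 ≈ 0.777

0.777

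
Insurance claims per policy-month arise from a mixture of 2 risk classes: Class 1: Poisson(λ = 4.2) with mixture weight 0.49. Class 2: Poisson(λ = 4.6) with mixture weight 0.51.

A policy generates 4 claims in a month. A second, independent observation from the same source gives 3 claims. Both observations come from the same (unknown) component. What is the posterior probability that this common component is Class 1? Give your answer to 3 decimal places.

0.531

The responsibility of component k is P(Z=k) f_k(x) divided by Σ_j P(Z=j) f_j(x).
Since both observations come from the same component, the likelihood for component k is f_k(x₁)·f_k(x₂).
  L_1 = [e^(−4.2)·4.2^4/4! = 0.194424] × [0.185165] = 0.0360005
  L_2 = [e^(−4.6)·4.6^4/4! = 0.187528] × [0.163068] = 0.0305797
Weight by the priors:
  P(Z=1)·L_1 = 0.49 × 0.0360005 = 0.0176403
  P(Z=2)·L_2 = 0.51 × 0.0305797 = 0.0155956
Marginal: 0.0176403 + 0.0155956 = 0.0332359
So the posterior for Class 1 is 0.0176403 / 0.0332359 ≈ 0.531.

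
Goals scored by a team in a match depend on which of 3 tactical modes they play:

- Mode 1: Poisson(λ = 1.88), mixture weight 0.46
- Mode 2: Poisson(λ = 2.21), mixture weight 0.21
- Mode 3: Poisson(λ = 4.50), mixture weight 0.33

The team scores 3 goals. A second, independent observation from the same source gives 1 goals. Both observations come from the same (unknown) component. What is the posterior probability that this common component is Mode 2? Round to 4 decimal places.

By Bayes' theorem, P(k | x) = P(Z=k) f_k(x) / Σ_j P(Z=j) f_j(x).
Since both observations come from the same component, the likelihood for component k is f_k(x₁)·f_k(x₂).
  p_1 = [0.168985] × [0.286869] = 0.0484767
  p_2 = [0.197349] × [0.242438] = 0.047845
  p_3 = [0.168718] × [0.0499905] = 0.00843429
Multiply by the mixture weights:
  P(Z=1)·p_1 = 0.46 × 0.0484767 = 0.0222993
  P(Z=2)·p_2 = 0.21 × 0.047845 = 0.0100474
  P(Z=3)·p_3 = 0.33 × 0.00843429 = 0.00278332
Sum: 0.0222993 + 0.0100474 + 0.00278332 = 0.03513
So the posterior for Mode 2 is 0.0100474 / 0.03513 ≈ 0.2860.

0.2860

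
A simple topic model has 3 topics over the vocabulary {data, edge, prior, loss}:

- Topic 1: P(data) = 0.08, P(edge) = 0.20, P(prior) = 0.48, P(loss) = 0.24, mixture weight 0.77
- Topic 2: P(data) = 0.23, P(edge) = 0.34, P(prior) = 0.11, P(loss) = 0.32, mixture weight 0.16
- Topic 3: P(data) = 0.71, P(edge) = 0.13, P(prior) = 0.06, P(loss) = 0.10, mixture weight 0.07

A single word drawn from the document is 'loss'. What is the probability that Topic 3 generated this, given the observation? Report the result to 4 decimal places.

Posterior ∝ prior × likelihood, so P(k | x) ∝ w_k f_k(x); normalise over all components.
Categorical probabilities:
  p_1 = 0.24
  p_2 = 0.32
  p_3 = 0.1
Unnormalised posteriors:
  w_1·p_1 = 0.77 × 0.24 = 0.1848
  w_2·p_2 = 0.16 × 0.32 = 0.0512
  w_3·p_3 = 0.07 × 0.1 = 0.007
Normaliser: 0.1848 + 0.0512 + 0.007 = 0.243
So the posterior for Topic 3 is 0.007 / 0.243 ≈ 0.0288.

0.0288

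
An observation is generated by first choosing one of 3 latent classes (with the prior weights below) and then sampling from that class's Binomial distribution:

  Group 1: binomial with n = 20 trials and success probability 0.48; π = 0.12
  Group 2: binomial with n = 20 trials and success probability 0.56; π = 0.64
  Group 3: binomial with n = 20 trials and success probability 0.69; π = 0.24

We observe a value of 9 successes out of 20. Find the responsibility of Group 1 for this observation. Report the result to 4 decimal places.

0.2185

Posterior ∝ prior × likelihood, so P(k | x) ∝ w_k f_k(x); normalise over all components.
Component likelihoods at x = 9 successes out of 20:
  p_1 = C(20,9)·0.48^9·0.52^11 = 167960·0.00135261·0.000751687 = 0.170771
  p_2 = C(20,9)·0.56^9·0.44^11 = 167960·0.00541617·0.000119668 = 0.108862
  p_3 = C(20,9)·0.69^9·0.31^11 = 167960·0.0354521·2.54085e-06 = 0.0151296
Prior × likelihood for each component:
  w_1·p_1 = 0.12 × 0.170771 = 0.0204925
  w_2·p_2 = 0.64 × 0.108862 = 0.0696719
  w_3·p_3 = 0.24 × 0.0151296 = 0.00363109
Denominator: 0.0204925 + 0.0696719 + 0.00363109 = 0.0937955
P(Group 1 | the observation) ≈ 0.2185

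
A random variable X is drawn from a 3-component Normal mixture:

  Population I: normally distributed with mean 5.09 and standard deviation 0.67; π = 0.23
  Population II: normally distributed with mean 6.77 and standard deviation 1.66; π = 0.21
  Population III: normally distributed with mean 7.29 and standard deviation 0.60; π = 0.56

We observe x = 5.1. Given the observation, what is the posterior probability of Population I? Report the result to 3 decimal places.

0.816

P(component k | x) = w_k·f_k(x) / marginal(x), where marginal(x) = Σ_j w_j·f_j(x).
Component likelihoods at x = 5.1:
  L_I = (1/(0.67·√(2π)))·exp(−(5.1−5.09)²/(2·0.67²)) = 0.595436·exp(-0.00011) = 0.59537
  L_II = (1/(1.66·√(2π)))·exp(−(5.1−6.77)²/(2·1.66²)) = 0.240327·exp(-0.50604) = 0.144887
  L_III = (1/(0.60·√(2π)))·exp(−(5.1−7.29)²/(2·0.60²)) = 0.664904·exp(-6.66125) = 0.000850775
Prior × likelihood for each component:
  w_I·L_I = 0.23 × 0.59537 = 0.136935
  w_II·L_II = 0.21 × 0.144887 = 0.0304264
  w_III·L_III = 0.56 × 0.000850775 = 0.000476434
Denominator: 0.136935 + 0.0304264 + 0.000476434 = 0.167838
Responsibility of Population I: 0.136935 / 0.167838 ≈ 0.816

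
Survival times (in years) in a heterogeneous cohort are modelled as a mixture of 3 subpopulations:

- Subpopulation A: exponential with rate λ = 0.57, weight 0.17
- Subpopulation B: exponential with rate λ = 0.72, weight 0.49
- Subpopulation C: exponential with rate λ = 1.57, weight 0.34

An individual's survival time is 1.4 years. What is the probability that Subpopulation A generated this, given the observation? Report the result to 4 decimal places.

0.1883

Posterior ∝ prior × likelihood, so P(k | x) ∝ π_k f_k(x); normalise over all components.
Component likelihoods at x = 1.4 years:
  p_A = 0.25663
  p_B = 0.262763
  p_C = 0.174309
Weight by the priors:
  π_A·p_A = 0.17 × 0.25663 = 0.0436271
  π_B·p_B = 0.49 × 0.262763 = 0.128754
  π_C·p_C = 0.34 × 0.174309 = 0.0592651
Evidence: 0.0436271 + 0.128754 + 0.0592651 = 0.231646
P(Subpopulation A | data) = 0.0436271 / 0.231646 ≈ 0.1883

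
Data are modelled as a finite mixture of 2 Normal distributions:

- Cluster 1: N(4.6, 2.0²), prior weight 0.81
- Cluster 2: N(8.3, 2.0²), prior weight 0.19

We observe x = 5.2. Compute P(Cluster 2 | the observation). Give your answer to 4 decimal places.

Posterior ∝ prior × likelihood, so P(k | x) ∝ w_k f_k(x); normalise over all components.
Component likelihoods at x = 5.2:
  p_1 = (1/(2.0·√(2π)))·exp(−(5.2−4.6)²/(2·2.0²)) = 0.199471·exp(-0.04500) = 0.190694
  p_2 = (1/(2.0·√(2π)))·exp(−(5.2−8.3)²/(2·2.0²)) = 0.199471·exp(-1.20125) = 0.0600045
Weight by the priors:
  w_1·p_1 = 0.81 × 0.190694 = 0.154462
  w_2·p_2 = 0.19 × 0.0600045 = 0.0114009
Evidence: 0.154462 + 0.0114009 = 0.165863
P(Cluster 2 | the observation) = 0.0114009 / 0.165863 ≈ 0.0687

0.0687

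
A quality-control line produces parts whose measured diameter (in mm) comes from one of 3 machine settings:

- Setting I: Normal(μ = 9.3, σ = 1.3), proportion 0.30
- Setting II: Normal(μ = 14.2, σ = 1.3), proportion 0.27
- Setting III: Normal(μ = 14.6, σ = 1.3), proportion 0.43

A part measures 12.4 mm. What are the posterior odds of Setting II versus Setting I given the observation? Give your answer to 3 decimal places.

5.925

The posterior odds equal the prior odds times the likelihood ratio: (π_i/π_j)·(f_i(x)/f_j(x)).
Evaluate each component's likelihood at the observed value:
  f_I = (1/(1.3·√(2π)))·exp(−(12.4−9.3)²/(2·1.3²)) = 0.306879·exp(-2.84320) = 0.0178724
  f_II = (1/(1.3·√(2π)))·exp(−(12.4−14.2)²/(2·1.3²)) = 0.306879·exp(-0.95858) = 0.117669
  f_III = (1/(1.3·√(2π)))·exp(−(12.4−14.6)²/(2·1.3²)) = 0.306879·exp(-1.43195) = 0.0732955
Odds = (0.27/0.30) × (0.117669/0.0178724) = 0.9 × 6.58382 ≈ 5.925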